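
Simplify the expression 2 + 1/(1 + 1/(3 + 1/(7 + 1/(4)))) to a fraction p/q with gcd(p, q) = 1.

Start with 4.
7 + 1/(4/1) = 7 + 1/4 = 29/4
3 + 1/(29/4) = 3 + 4/29 = 91/29
1 + 1/(91/29) = 1 + 29/91 = 120/91
2 + 1/(120/91) = 2 + 91/120 = 331/120

331/120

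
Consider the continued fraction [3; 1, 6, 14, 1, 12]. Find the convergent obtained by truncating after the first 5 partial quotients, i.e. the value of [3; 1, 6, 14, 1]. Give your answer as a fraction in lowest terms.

409/106

Start with 1.
14 + 1/(1/1) = 14 + 1/1 = 15/1
6 + 1/(15/1) = 6 + 1/15 = 91/15
1 + 1/(91/15) = 1 + 15/91 = 106/91
3 + 1/(106/91) = 3 + 91/106 = 409/106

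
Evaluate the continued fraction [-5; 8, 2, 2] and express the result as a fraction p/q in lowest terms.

-205/42

Start with 2.
2 + 1/(2/1) = 2 + 1/2 = 5/2
8 + 1/(5/2) = 8 + 2/5 = 42/5
-5 + 1/(42/5) = -5 + 5/42 = -205/42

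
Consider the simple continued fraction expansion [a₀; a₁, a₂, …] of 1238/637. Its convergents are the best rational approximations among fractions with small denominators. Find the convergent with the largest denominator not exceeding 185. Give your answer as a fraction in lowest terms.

344/177

a_0 = 1: 1/1  (≤ bound)
a_1 = 1: 2/1  (≤ bound)
a_2 = 16: 33/17  (≤ bound)
a_3 = 1: 35/18  (≤ bound)
a_4 = 2: 103/53  (≤ bound)
a_5 = 3: 344/177  (≤ bound)
a_6 = 1: 447/230  (> 185, stop)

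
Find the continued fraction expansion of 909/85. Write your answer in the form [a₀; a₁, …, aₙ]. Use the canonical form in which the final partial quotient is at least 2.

[10; 1, 2, 3, 1, 2, 2]

909 = 10·85 + 59, so a_0 = 10
85 = 1·59 + 26, so a_1 = 1
59 = 2·26 + 7, so a_2 = 2
26 = 3·7 + 5, so a_3 = 3
7 = 1·5 + 2, so a_4 = 1
5 = 2·2 + 1, so a_5 = 2
2 = 2·1 + 0, so a_6 = 2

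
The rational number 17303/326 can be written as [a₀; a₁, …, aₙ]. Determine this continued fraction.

[53; 13, 25]

17303 ÷ 326 → quotient 53, remainder 25
326 ÷ 25 → quotient 13, remainder 1
25 ÷ 1 → quotient 25, remainder 0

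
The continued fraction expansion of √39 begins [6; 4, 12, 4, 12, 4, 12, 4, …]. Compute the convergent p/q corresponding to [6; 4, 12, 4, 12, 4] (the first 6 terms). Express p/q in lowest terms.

Start with 4.
12 + 1/(4/1) = 12 + 1/4 = 49/4
4 + 1/(49/4) = 4 + 4/49 = 200/49
12 + 1/(200/49) = 12 + 49/200 = 2449/200
4 + 1/(2449/200) = 4 + 200/2449 = 9996/2449
6 + 1/(9996/2449) = 6 + 2449/9996 = 62425/9996

62425/9996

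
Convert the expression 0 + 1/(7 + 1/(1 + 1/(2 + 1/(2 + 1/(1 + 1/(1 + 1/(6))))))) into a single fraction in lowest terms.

Use the convergent recurrence hₖ = aₖ·hₖ₋₁ + hₖ₋₂ (and likewise for the denominators kₖ):
a_0 = 0: 0/1
a_1 = 7: 1/7
a_2 = 1: 1/8
a_3 = 2: 3/23
a_4 = 2: 7/54
a_5 = 1: 10/77
a_6 = 1: 17/131
a_7 = 6: 112/863

112/863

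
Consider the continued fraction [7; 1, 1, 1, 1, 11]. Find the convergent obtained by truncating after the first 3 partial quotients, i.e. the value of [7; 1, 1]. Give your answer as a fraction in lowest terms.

Build up convergents one term at a time:
a_0 = 7: 7/1
a_1 = 1: 8/1
a_2 = 1: 15/2

15/2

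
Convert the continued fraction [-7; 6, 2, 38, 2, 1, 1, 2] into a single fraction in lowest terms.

-44944/6565

Start with 2.
1 + 1/(2/1) = 1 + 1/2 = 3/2
1 + 1/(3/2) = 1 + 2/3 = 5/3
2 + 1/(5/3) = 2 + 3/5 = 13/5
38 + 1/(13/5) = 38 + 5/13 = 499/13
2 + 1/(499/13) = 2 + 13/499 = 1011/499
6 + 1/(1011/499) = 6 + 499/1011 = 6565/1011
-7 + 1/(6565/1011) = -7 + 1011/6565 = -44944/6565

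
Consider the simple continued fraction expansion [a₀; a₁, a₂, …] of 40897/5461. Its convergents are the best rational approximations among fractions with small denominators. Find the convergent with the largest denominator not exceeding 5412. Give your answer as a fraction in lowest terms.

5070/677

a_0 = 7: 7/1  (≤ bound)
a_1 = 2: 15/2  (≤ bound)
a_2 = 22: 337/45  (≤ bound)
a_3 = 15: 5070/677  (≤ bound)
a_4 = 8: 40897/5461  (> 5412, stop)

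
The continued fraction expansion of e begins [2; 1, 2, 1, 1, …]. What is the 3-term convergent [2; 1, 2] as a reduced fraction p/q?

8/3

Start with 2.
1 + 1/(2/1) = 1 + 1/2 = 3/2
2 + 1/(3/2) = 2 + 2/3 = 8/3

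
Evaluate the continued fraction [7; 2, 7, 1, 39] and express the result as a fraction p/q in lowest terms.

5065/678

a_0 = 7: 7/1
a_1 = 2: 15/2
a_2 = 7: 112/15
a_3 = 1: 127/17
a_4 = 39: 5065/678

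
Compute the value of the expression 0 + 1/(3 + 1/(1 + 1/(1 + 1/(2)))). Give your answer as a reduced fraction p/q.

5/18

a_0 = 0: 0/1
a_1 = 3: 1/3
a_2 = 1: 1/4
a_3 = 1: 2/7
a_4 = 2: 5/18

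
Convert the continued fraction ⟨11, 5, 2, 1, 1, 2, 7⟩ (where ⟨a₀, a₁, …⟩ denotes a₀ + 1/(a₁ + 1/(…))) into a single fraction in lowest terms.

a_0 = 11: 11/1
a_1 = 5: 56/5
a_2 = 2: 123/11
a_3 = 1: 179/16
a_4 = 1: 302/27
a_5 = 2: 783/70
a_6 = 7: 5783/517

5783/517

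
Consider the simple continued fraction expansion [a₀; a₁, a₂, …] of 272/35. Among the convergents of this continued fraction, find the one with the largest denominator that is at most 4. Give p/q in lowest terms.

a_0 = 7: 7/1  (≤ bound)
a_1 = 1: 8/1  (≤ bound)
a_2 = 3: 31/4  (≤ bound)
a_3 = 2: 70/9  (> 4, stop)

31/4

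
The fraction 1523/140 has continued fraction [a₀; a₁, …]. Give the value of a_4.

4

⌊1523/140⌋ = 10, remainder 123
⌊140/123⌋ = 1, remainder 17
⌊123/17⌋ = 7, remainder 4
⌊17/4⌋ = 4, remainder 1
⌊4/1⌋ = 4, remainder 0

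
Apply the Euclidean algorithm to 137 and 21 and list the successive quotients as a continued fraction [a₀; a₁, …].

137 ÷ 21 → quotient 6, remainder 11
21 ÷ 11 → quotient 1, remainder 10
11 ÷ 10 → quotient 1, remainder 1
10 ÷ 1 → quotient 10, remainder 0

[6; 1, 1, 10]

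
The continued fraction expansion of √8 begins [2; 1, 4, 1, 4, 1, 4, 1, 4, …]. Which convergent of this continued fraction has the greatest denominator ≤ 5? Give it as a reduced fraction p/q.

a_0 = 2: 2/1  (≤ bound)
a_1 = 1: 3/1  (≤ bound)
a_2 = 4: 14/5  (≤ bound)
a_3 = 1: 17/6  (> 5, stop)

14/5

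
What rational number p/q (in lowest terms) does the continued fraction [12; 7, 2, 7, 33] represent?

45029/3711

a_0 = 12: 12/1
a_1 = 7: 85/7
a_2 = 2: 182/15
a_3 = 7: 1359/112
a_4 = 33: 45029/3711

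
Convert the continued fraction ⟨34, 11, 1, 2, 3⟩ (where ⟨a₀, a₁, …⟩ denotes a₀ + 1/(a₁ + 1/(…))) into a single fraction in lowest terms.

a_0 = 34: 34/1
a_1 = 11: 375/11
a_2 = 1: 409/12
a_3 = 2: 1193/35
a_4 = 3: 3988/117

3988/117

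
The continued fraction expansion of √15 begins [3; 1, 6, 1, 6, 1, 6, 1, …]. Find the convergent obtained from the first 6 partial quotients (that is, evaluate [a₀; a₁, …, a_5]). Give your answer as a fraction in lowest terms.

Start with 1.
6 + 1/(1/1) = 6 + 1/1 = 7/1
1 + 1/(7/1) = 1 + 1/7 = 8/7
6 + 1/(8/7) = 6 + 7/8 = 55/8
1 + 1/(55/8) = 1 + 8/55 = 63/55
3 + 1/(63/55) = 3 + 55/63 = 244/63

244/63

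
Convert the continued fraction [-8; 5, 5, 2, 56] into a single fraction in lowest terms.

a_0 = -8: -8/1
a_1 = 5: -39/5
a_2 = 5: -203/26
a_3 = 2: -445/57
a_4 = 56: -25123/3218

-25123/3218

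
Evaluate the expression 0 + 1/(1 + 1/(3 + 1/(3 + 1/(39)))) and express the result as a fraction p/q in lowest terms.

Start with 39.
3 + 1/(39/1) = 3 + 1/39 = 118/39
3 + 1/(118/39) = 3 + 39/118 = 393/118
1 + 1/(393/118) = 1 + 118/393 = 511/393
0 + 1/(511/393) = 0 + 393/511 = 393/511

393/511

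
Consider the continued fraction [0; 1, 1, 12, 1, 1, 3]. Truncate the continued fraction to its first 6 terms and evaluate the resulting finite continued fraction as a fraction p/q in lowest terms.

Work from the innermost term outward:
Start with 1.
1 + 1/(1/1) = 1 + 1/1 = 2/1
12 + 1/(2/1) = 12 + 1/2 = 25/2
1 + 1/(25/2) = 1 + 2/25 = 27/25
1 + 1/(27/25) = 1 + 25/27 = 52/27
0 + 1/(52/27) = 0 + 27/52 = 27/52

27/52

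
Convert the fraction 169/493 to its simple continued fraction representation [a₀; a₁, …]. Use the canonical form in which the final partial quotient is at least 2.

169 = 0·493 + 169, so a_0 = 0
493 = 2·169 + 155, so a_1 = 2
169 = 1·155 + 14, so a_2 = 1
155 = 11·14 + 1, so a_3 = 11
14 = 14·1 + 0, so a_4 = 14

[0; 2, 1, 11, 14]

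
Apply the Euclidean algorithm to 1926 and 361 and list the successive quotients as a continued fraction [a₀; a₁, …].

1926 = 5·361 + 121, so a_0 = 5
361 = 2·121 + 119, so a_1 = 2
121 = 1·119 + 2, so a_2 = 1
119 = 59·2 + 1, so a_3 = 59
2 = 2·1 + 0, so a_4 = 2

[5; 2, 1, 59, 2]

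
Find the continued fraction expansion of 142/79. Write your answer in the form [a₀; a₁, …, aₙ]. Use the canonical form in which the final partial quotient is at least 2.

Run the Euclidean algorithm, recording each quotient:
142 ÷ 79 → quotient 1, remainder 63
79 ÷ 63 → quotient 1, remainder 16
63 ÷ 16 → quotient 3, remainder 15
16 ÷ 15 → quotient 1, remainder 1
15 ÷ 1 → quotient 15, remainder 0

[1; 1, 3, 1, 15]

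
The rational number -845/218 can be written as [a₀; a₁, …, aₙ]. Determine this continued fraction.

[-4; 8, 13, 2]

-845 = -4·218 + 27, so a_0 = -4
218 = 8·27 + 2, so a_1 = 8
27 = 13·2 + 1, so a_2 = 13
2 = 2·1 + 0, so a_3 = 2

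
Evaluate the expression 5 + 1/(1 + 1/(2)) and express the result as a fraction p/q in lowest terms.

17/3

Build up convergents one term at a time:
a_0 = 5: 5/1
a_1 = 1: 6/1
a_2 = 2: 17/3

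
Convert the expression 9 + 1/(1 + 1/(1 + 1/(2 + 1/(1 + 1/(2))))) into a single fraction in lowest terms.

a_0 = 9: 9/1
a_1 = 1: 10/1
a_2 = 1: 19/2
a_3 = 2: 48/5
a_4 = 1: 67/7
a_5 = 2: 182/19

182/19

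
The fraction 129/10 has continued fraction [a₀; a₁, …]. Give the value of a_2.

Apply division with remainder until the remainder is 0:
129 = 12·10 + 9, so a_0 = 12
10 = 1·9 + 1, so a_1 = 1
9 = 9·1 + 0, so a_2 = 9

9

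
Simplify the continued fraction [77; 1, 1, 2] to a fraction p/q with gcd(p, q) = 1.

Work from the innermost term outward:
Start with 2.
1 + 1/(2/1) = 1 + 1/2 = 3/2
1 + 1/(3/2) = 1 + 2/3 = 5/3
77 + 1/(5/3) = 77 + 3/5 = 388/5

388/5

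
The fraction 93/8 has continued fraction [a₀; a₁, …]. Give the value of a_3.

Repeatedly divide and take the remainder:
93 = 11·8 + 5, so a_0 = 11
8 = 1·5 + 3, so a_1 = 1
5 = 1·3 + 2, so a_2 = 1
3 = 1·2 + 1, so a_3 = 1

1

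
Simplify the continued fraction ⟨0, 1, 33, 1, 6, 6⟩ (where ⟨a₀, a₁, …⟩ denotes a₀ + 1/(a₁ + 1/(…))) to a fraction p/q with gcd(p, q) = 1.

Collapse the nested fraction from the inside out:
Start with 6.
6 + 1/(6/1) = 6 + 1/6 = 37/6
1 + 1/(37/6) = 1 + 6/37 = 43/37
33 + 1/(43/37) = 33 + 37/43 = 1456/43
1 + 1/(1456/43) = 1 + 43/1456 = 1499/1456
0 + 1/(1499/1456) = 0 + 1456/1499 = 1456/1499

1456/1499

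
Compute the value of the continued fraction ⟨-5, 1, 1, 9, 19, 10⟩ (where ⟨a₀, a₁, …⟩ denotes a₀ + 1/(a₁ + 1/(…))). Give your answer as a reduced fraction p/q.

-16325/3649

Starting at the tail and folding back:
Start with 10.
19 + 1/(10/1) = 19 + 1/10 = 191/10
9 + 1/(191/10) = 9 + 10/191 = 1729/191
1 + 1/(1729/191) = 1 + 191/1729 = 1920/1729
1 + 1/(1920/1729) = 1 + 1729/1920 = 3649/1920
-5 + 1/(3649/1920) = -5 + 1920/3649 = -16325/3649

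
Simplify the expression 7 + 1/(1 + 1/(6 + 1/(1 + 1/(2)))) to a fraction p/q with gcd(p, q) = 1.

Starting at the tail and folding back:
Start with 2.
1 + 1/(2/1) = 1 + 1/2 = 3/2
6 + 1/(3/2) = 6 + 2/3 = 20/3
1 + 1/(20/3) = 1 + 3/20 = 23/20
7 + 1/(23/20) = 7 + 20/23 = 181/23

181/23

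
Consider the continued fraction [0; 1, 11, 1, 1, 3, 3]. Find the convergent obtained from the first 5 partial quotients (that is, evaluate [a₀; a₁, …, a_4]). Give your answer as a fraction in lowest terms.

23/25

a_0 = 0: 0/1
a_1 = 1: 1/1
a_2 = 11: 11/12
a_3 = 1: 12/13
a_4 = 1: 23/25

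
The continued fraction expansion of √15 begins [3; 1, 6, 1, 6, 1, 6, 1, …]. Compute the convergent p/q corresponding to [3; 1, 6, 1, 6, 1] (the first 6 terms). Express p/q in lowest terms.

244/63

Start with 1.
6 + 1/(1/1) = 6 + 1/1 = 7/1
1 + 1/(7/1) = 1 + 1/7 = 8/7
6 + 1/(8/7) = 6 + 7/8 = 55/8
1 + 1/(55/8) = 1 + 8/55 = 63/55
3 + 1/(63/55) = 3 + 55/63 = 244/63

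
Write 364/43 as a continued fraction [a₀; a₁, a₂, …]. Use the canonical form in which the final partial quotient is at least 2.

[8; 2, 6, 1, 2]

Repeatedly divide and take the remainder:
364 ÷ 43 → quotient 8, remainder 20
43 ÷ 20 → quotient 2, remainder 3
20 ÷ 3 → quotient 6, remainder 2
3 ÷ 2 → quotient 1, remainder 1
2 ÷ 1 → quotient 2, remainder 0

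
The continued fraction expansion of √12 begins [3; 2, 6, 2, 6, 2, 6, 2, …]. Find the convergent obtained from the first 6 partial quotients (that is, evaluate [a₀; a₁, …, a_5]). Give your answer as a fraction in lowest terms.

1351/390

a_0 = 3: 3/1
a_1 = 2: 7/2
a_2 = 6: 45/13
a_3 = 2: 97/28
a_4 = 6: 627/181
a_5 = 2: 1351/390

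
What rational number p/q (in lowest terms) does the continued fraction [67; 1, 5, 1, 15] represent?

a_0 = 67: 67/1
a_1 = 1: 68/1
a_2 = 5: 407/6
a_3 = 1: 475/7
a_4 = 15: 7532/111

7532/111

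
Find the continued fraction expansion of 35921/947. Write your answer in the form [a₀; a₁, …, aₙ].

Run the Euclidean algorithm, recording each quotient:
35921 = 37·947 + 882, so a_0 = 37
947 = 1·882 + 65, so a_1 = 1
882 = 13·65 + 37, so a_2 = 13
65 = 1·37 + 28, so a_3 = 1
37 = 1·28 + 9, so a_4 = 1
28 = 3·9 + 1, so a_5 = 3
9 = 9·1 + 0, so a_6 = 9

[37; 1, 13, 1, 1, 3, 9]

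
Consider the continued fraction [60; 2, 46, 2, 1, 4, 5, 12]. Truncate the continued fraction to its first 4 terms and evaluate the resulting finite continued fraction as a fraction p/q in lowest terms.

Start with 2.
46 + 1/(2/1) = 46 + 1/2 = 93/2
2 + 1/(93/2) = 2 + 2/93 = 188/93
60 + 1/(188/93) = 60 + 93/188 = 11373/188

11373/188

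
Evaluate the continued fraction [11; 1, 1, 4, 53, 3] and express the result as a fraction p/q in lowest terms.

16709/1446

Work from the innermost term outward:
Start with 3.
53 + 1/(3/1) = 53 + 1/3 = 160/3
4 + 1/(160/3) = 4 + 3/160 = 643/160
1 + 1/(643/160) = 1 + 160/643 = 803/643
1 + 1/(803/643) = 1 + 643/803 = 1446/803
11 + 1/(1446/803) = 11 + 803/1446 = 16709/1446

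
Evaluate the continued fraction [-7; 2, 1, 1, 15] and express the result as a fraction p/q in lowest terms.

Collapse the nested fraction from the inside out:
Start with 15.
1 + 1/(15/1) = 1 + 1/15 = 16/15
1 + 1/(16/15) = 1 + 15/16 = 31/16
2 + 1/(31/16) = 2 + 16/31 = 78/31
-7 + 1/(78/31) = -7 + 31/78 = -515/78

-515/78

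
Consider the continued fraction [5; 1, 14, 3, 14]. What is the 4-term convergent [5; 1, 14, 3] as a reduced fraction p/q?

273/46

Starting at the tail and folding back:
Start with 3.
14 + 1/(3/1) = 14 + 1/3 = 43/3
1 + 1/(43/3) = 1 + 3/43 = 46/43
5 + 1/(46/43) = 5 + 43/46 = 273/46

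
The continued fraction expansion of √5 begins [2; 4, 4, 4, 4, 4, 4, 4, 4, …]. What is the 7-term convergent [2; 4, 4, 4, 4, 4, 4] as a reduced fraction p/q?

a_0 = 2: 2/1
a_1 = 4: 9/4
a_2 = 4: 38/17
a_3 = 4: 161/72
a_4 = 4: 682/305
a_5 = 4: 2889/1292
a_6 = 4: 12238/5473

12238/5473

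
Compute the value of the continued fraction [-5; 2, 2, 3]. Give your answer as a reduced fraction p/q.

-78/17

Start with 3.
2 + 1/(3/1) = 2 + 1/3 = 7/3
2 + 1/(7/3) = 2 + 3/7 = 17/7
-5 + 1/(17/7) = -5 + 7/17 = -78/17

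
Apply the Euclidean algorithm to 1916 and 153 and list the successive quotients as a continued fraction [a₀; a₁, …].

[12; 1, 1, 10, 2, 3]

⌊1916/153⌋ = 12, remainder 80
⌊153/80⌋ = 1, remainder 73
⌊80/73⌋ = 1, remainder 7
⌊73/7⌋ = 10, remainder 3
⌊7/3⌋ = 2, remainder 1
⌊3/1⌋ = 3, remainder 0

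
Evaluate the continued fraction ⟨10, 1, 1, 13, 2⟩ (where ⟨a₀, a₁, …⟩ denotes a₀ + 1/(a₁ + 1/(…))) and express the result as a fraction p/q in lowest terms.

Starting at the tail and folding back:
Start with 2.
13 + 1/(2/1) = 13 + 1/2 = 27/2
1 + 1/(27/2) = 1 + 2/27 = 29/27
1 + 1/(29/27) = 1 + 27/29 = 56/29
10 + 1/(56/29) = 10 + 29/56 = 589/56

589/56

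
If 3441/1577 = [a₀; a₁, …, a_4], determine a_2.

⌊3441/1577⌋ = 2, remainder 287
⌊1577/287⌋ = 5, remainder 142
⌊287/142⌋ = 2, remainder 3

2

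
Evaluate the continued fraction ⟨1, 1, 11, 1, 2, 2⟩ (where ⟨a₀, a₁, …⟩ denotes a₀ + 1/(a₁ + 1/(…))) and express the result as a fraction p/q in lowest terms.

a_0 = 1: 1/1
a_1 = 1: 2/1
a_2 = 11: 23/12
a_3 = 1: 25/13
a_4 = 2: 73/38
a_5 = 2: 171/89

171/89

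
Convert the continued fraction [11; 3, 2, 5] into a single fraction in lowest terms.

a_0 = 11: 11/1
a_1 = 3: 34/3
a_2 = 2: 79/7
a_3 = 5: 429/38

429/38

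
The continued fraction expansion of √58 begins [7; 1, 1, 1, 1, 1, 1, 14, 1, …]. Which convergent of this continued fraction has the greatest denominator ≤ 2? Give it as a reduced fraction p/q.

15/2

a_0 = 7: 7/1  (≤ bound)
a_1 = 1: 8/1  (≤ bound)
a_2 = 1: 15/2  (≤ bound)
a_3 = 1: 23/3  (> 2, stop)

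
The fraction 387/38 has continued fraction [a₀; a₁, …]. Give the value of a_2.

⌊387/38⌋ = 10, remainder 7
⌊38/7⌋ = 5, remainder 3
⌊7/3⌋ = 2, remainder 1

2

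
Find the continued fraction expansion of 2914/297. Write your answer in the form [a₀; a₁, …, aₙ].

[9; 1, 4, 3, 3, 2, 2]

2914 = 9·297 + 241, so a_0 = 9
297 = 1·241 + 56, so a_1 = 1
241 = 4·56 + 17, so a_2 = 4
56 = 3·17 + 5, so a_3 = 3
17 = 3·5 + 2, so a_4 = 3
5 = 2·2 + 1, so a_5 = 2
2 = 2·1 + 0, so a_6 = 2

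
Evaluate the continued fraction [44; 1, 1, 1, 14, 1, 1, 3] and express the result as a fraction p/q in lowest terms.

a_0 = 44: 44/1
a_1 = 1: 45/1
a_2 = 1: 89/2
a_3 = 1: 134/3
a_4 = 14: 1965/44
a_5 = 1: 2099/47
a_6 = 1: 4064/91
a_7 = 3: 14291/320

14291/320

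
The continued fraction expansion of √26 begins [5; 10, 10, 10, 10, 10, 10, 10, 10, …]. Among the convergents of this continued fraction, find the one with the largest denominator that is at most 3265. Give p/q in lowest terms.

List convergents until the denominator exceeds the bound:
a_0 = 5: 5/1  (≤ bound)
a_1 = 10: 51/10  (≤ bound)
a_2 = 10: 515/101  (≤ bound)
a_3 = 10: 5201/1020  (≤ bound)
a_4 = 10: 52525/10301  (> 3265, stop)

5201/1020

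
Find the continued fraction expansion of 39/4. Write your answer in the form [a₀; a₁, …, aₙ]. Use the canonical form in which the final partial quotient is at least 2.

39 ÷ 4 → quotient 9, remainder 3
4 ÷ 3 → quotient 1, remainder 1
3 ÷ 1 → quotient 3, remainder 0

[9; 1, 3]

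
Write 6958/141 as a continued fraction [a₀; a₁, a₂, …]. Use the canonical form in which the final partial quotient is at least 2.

[49; 2, 1, 7, 6]

⌊6958/141⌋ = 49, remainder 49
⌊141/49⌋ = 2, remainder 43
⌊49/43⌋ = 1, remainder 6
⌊43/6⌋ = 7, remainder 1
⌊6/1⌋ = 6, remainder 0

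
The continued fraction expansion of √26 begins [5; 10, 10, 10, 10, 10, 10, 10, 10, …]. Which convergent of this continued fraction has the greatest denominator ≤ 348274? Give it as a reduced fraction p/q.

List convergents until the denominator exceeds the bound:
a_0 = 5: 5/1  (≤ bound)
a_1 = 10: 51/10  (≤ bound)
a_2 = 10: 515/101  (≤ bound)
a_3 = 10: 5201/1020  (≤ bound)
a_4 = 10: 52525/10301  (≤ bound)
a_5 = 10: 530451/104030  (≤ bound)
a_6 = 10: 5357035/1050601  (> 348274, stop)

530451/104030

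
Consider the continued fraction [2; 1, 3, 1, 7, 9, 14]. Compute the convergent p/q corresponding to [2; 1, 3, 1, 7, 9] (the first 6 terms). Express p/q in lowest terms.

995/356

a_0 = 2: 2/1
a_1 = 1: 3/1
a_2 = 3: 11/4
a_3 = 1: 14/5
a_4 = 7: 109/39
a_5 = 9: 995/356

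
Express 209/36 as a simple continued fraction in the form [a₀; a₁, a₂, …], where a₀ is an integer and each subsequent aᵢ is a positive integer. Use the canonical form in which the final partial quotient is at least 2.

209 ÷ 36 → quotient 5, remainder 29
36 ÷ 29 → quotient 1, remainder 7
29 ÷ 7 → quotient 4, remainder 1
7 ÷ 1 → quotient 7, remainder 0

[5; 1, 4, 7]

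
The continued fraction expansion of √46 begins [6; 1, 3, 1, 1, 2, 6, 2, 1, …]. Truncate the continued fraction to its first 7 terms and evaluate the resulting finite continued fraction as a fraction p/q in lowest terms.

Collapse the nested fraction from the inside out:
Start with 6.
2 + 1/(6/1) = 2 + 1/6 = 13/6
1 + 1/(13/6) = 1 + 6/13 = 19/13
1 + 1/(19/13) = 1 + 13/19 = 32/19
3 + 1/(32/19) = 3 + 19/32 = 115/32
1 + 1/(115/32) = 1 + 32/115 = 147/115
6 + 1/(147/115) = 6 + 115/147 = 997/147

997/147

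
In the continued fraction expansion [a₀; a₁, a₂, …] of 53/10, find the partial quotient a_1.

⌊53/10⌋ = 5, remainder 3
⌊10/3⌋ = 3, remainder 1

3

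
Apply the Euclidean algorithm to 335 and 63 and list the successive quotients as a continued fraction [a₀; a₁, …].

335 ÷ 63 → quotient 5, remainder 20
63 ÷ 20 → quotient 3, remainder 3
20 ÷ 3 → quotient 6, remainder 2
3 ÷ 2 → quotient 1, remainder 1
2 ÷ 1 → quotient 2, remainder 0

[5; 3, 6, 1, 2]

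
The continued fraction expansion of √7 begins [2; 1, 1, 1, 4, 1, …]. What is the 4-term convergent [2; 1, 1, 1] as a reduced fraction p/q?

a_0 = 2: 2/1
a_1 = 1: 3/1
a_2 = 1: 5/2
a_3 = 1: 8/3

8/3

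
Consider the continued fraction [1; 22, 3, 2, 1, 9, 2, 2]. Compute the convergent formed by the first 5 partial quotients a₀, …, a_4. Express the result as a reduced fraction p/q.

233/223

Collapse the nested fraction from the inside out:
Start with 1.
2 + 1/(1/1) = 2 + 1/1 = 3/1
3 + 1/(3/1) = 3 + 1/3 = 10/3
22 + 1/(10/3) = 22 + 3/10 = 223/10
1 + 1/(223/10) = 1 + 10/223 = 233/223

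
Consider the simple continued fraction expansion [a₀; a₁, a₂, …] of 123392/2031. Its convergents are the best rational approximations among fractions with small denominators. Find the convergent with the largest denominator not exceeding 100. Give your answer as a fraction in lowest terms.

a_0 = 60: 60/1  (≤ bound)
a_1 = 1: 61/1  (≤ bound)
a_2 = 3: 243/4  (≤ bound)
a_3 = 14: 3463/57  (≤ bound)
a_4 = 3: 10632/175  (> 100, stop)

3463/57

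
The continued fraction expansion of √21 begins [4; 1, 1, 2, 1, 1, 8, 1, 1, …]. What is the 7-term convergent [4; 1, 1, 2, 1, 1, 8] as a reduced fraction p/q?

472/103

Collapse the nested fraction from the inside out:
Start with 8.
1 + 1/(8/1) = 1 + 1/8 = 9/8
1 + 1/(9/8) = 1 + 8/9 = 17/9
2 + 1/(17/9) = 2 + 9/17 = 43/17
1 + 1/(43/17) = 1 + 17/43 = 60/43
1 + 1/(60/43) = 1 + 43/60 = 103/60
4 + 1/(103/60) = 4 + 60/103 = 472/103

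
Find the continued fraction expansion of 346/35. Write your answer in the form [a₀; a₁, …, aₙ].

[9; 1, 7, 1, 3]

346 ÷ 35 → quotient 9, remainder 31
35 ÷ 31 → quotient 1, remainder 4
31 ÷ 4 → quotient 7, remainder 3
4 ÷ 3 → quotient 1, remainder 1
3 ÷ 1 → quotient 3, remainder 0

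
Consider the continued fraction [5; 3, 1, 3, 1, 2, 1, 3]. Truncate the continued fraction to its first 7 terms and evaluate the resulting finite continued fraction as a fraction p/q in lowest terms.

379/72

Work from the innermost term outward:
Start with 1.
2 + 1/(1/1) = 2 + 1/1 = 3/1
1 + 1/(3/1) = 1 + 1/3 = 4/3
3 + 1/(4/3) = 3 + 3/4 = 15/4
1 + 1/(15/4) = 1 + 4/15 = 19/15
3 + 1/(19/15) = 3 + 15/19 = 72/19
5 + 1/(72/19) = 5 + 19/72 = 379/72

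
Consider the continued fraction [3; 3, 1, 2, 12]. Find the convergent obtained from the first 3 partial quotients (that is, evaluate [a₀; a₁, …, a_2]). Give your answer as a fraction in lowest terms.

Starting at the tail and folding back:
Start with 1.
3 + 1/(1/1) = 3 + 1/1 = 4/1
3 + 1/(4/1) = 3 + 1/4 = 13/4

13/4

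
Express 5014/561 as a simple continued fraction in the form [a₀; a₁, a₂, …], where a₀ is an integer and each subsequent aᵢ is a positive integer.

[8; 1, 15, 35]

Repeatedly divide and take the remainder:
5014 = 8·561 + 526, so a_0 = 8
561 = 1·526 + 35, so a_1 = 1
526 = 15·35 + 1, so a_2 = 15
35 = 35·1 + 0, so a_3 = 35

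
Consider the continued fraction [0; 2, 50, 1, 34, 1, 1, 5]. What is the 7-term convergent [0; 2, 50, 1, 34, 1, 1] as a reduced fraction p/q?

a_0 = 0: 0/1
a_1 = 2: 1/2
a_2 = 50: 50/101
a_3 = 1: 51/103
a_4 = 34: 1784/3603
a_5 = 1: 1835/3706
a_6 = 1: 3619/7309

3619/7309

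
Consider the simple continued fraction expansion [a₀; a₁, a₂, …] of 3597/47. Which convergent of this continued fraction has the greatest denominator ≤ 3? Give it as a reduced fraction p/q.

153/2

a_0 = 76: 76/1  (≤ bound)
a_1 = 1: 77/1  (≤ bound)
a_2 = 1: 153/2  (≤ bound)
a_3 = 7: 1148/15  (> 3, stop)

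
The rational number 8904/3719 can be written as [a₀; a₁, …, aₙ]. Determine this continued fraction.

Run the Euclidean algorithm, recording each quotient:
⌊8904/3719⌋ = 2, remainder 1466
⌊3719/1466⌋ = 2, remainder 787
⌊1466/787⌋ = 1, remainder 679
⌊787/679⌋ = 1, remainder 108
⌊679/108⌋ = 6, remainder 31
⌊108/31⌋ = 3, remainder 15
⌊31/15⌋ = 2, remainder 1
⌊15/1⌋ = 15, remainder 0

[2; 2, 1, 1, 6, 3, 2, 15]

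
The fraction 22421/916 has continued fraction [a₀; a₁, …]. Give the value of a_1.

2

22421 = 24·916 + 437, so a_0 = 24
916 = 2·437 + 42, so a_1 = 2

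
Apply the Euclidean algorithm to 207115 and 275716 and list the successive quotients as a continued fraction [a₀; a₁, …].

Apply division with remainder until the remainder is 0:
207115 ÷ 275716 → quotient 0, remainder 207115
275716 ÷ 207115 → quotient 1, remainder 68601
207115 ÷ 68601 → quotient 3, remainder 1312
68601 ÷ 1312 → quotient 52, remainder 377
1312 ÷ 377 → quotient 3, remainder 181
377 ÷ 181 → quotient 2, remainder 15
181 ÷ 15 → quotient 12, remainder 1
15 ÷ 1 → quotient 15, remainder 0

[0; 1, 3, 52, 3, 2, 12, 15]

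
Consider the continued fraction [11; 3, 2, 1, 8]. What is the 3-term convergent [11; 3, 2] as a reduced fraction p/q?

Work from the innermost term outward:
Start with 2.
3 + 1/(2/1) = 3 + 1/2 = 7/2
11 + 1/(7/2) = 11 + 2/7 = 79/7

79/7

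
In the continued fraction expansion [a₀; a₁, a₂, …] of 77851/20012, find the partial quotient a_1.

1

Repeatedly divide and take the remainder:
77851 = 3·20012 + 17815, so a_0 = 3
20012 = 1·17815 + 2197, so a_1 = 1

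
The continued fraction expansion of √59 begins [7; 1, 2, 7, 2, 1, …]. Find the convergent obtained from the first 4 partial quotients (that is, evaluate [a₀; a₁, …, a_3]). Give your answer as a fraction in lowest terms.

169/22

a_0 = 7: 7/1
a_1 = 1: 8/1
a_2 = 2: 23/3
a_3 = 7: 169/22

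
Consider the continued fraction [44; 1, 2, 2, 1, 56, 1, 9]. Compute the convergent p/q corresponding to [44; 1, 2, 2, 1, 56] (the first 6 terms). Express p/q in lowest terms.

a_0 = 44: 44/1
a_1 = 1: 45/1
a_2 = 2: 134/3
a_3 = 2: 313/7
a_4 = 1: 447/10
a_5 = 56: 25345/567

25345/567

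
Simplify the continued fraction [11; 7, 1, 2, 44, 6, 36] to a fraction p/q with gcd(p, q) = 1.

Work from the innermost term outward:
Start with 36.
6 + 1/(36/1) = 6 + 1/36 = 217/36
44 + 1/(217/36) = 44 + 36/217 = 9584/217
2 + 1/(9584/217) = 2 + 217/9584 = 19385/9584
1 + 1/(19385/9584) = 1 + 9584/19385 = 28969/19385
7 + 1/(28969/19385) = 7 + 19385/28969 = 222168/28969
11 + 1/(222168/28969) = 11 + 28969/222168 = 2472817/222168

2472817/222168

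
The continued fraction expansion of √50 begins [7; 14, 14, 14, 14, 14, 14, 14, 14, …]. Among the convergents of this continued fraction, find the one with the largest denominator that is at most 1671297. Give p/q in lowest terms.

a_0 = 7: 7/1  (≤ bound)
a_1 = 14: 99/14  (≤ bound)
a_2 = 14: 1393/197  (≤ bound)
a_3 = 14: 19601/2772  (≤ bound)
a_4 = 14: 275807/39005  (≤ bound)
a_5 = 14: 3880899/548842  (≤ bound)
a_6 = 14: 54608393/7722793  (> 1671297, stop)

3880899/548842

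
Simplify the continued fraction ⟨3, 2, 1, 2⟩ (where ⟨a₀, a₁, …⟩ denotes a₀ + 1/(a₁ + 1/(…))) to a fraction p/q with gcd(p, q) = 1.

Start with 2.
1 + 1/(2/1) = 1 + 1/2 = 3/2
2 + 1/(3/2) = 2 + 2/3 = 8/3
3 + 1/(8/3) = 3 + 3/8 = 27/8

27/8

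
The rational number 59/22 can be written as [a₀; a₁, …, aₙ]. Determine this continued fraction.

59 ÷ 22 → quotient 2, remainder 15
22 ÷ 15 → quotient 1, remainder 7
15 ÷ 7 → quotient 2, remainder 1
7 ÷ 1 → quotient 7, remainder 0

[2; 1, 2, 7]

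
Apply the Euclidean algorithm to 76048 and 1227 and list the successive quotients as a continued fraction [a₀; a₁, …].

Apply division with remainder until the remainder is 0:
76048 ÷ 1227 → quotient 61, remainder 1201
1227 ÷ 1201 → quotient 1, remainder 26
1201 ÷ 26 → quotient 46, remainder 5
26 ÷ 5 → quotient 5, remainder 1
5 ÷ 1 → quotient 5, remainder 0

[61; 1, 46, 5, 5]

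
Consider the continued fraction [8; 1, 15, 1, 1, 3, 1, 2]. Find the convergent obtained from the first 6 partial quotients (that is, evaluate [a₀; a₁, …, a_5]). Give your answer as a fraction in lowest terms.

1037/116

Compute successive convergents:
a_0 = 8: 8/1
a_1 = 1: 9/1
a_2 = 15: 143/16
a_3 = 1: 152/17
a_4 = 1: 295/33
a_5 = 3: 1037/116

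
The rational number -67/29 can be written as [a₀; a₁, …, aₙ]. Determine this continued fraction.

-67 ÷ 29 → quotient -3, remainder 20
29 ÷ 20 → quotient 1, remainder 9
20 ÷ 9 → quotient 2, remainder 2
9 ÷ 2 → quotient 4, remainder 1
2 ÷ 1 → quotient 2, remainder 0

[-3; 1, 2, 4, 2]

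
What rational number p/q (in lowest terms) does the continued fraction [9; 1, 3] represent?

Collapse the nested fraction from the inside out:
Start with 3.
1 + 1/(3/1) = 1 + 1/3 = 4/3
9 + 1/(4/3) = 9 + 3/4 = 39/4

39/4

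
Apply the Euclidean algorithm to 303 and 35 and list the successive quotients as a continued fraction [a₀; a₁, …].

[8; 1, 1, 1, 11]

Run the Euclidean algorithm, recording each quotient:
303 ÷ 35 → quotient 8, remainder 23
35 ÷ 23 → quotient 1, remainder 12
23 ÷ 12 → quotient 1, remainder 11
12 ÷ 11 → quotient 1, remainder 1
11 ÷ 1 → quotient 11, remainder 0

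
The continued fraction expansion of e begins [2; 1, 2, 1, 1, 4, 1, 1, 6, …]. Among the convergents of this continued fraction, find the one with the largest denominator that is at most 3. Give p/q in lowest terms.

8/3

a_0 = 2: 2/1  (≤ bound)
a_1 = 1: 3/1  (≤ bound)
a_2 = 2: 8/3  (≤ bound)
a_3 = 1: 11/4  (> 3, stop)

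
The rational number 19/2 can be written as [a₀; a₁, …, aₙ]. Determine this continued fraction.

[9; 2]

Repeatedly divide and take the remainder:
19 = 9·2 + 1, so a_0 = 9
2 = 2·1 + 0, so a_1 = 2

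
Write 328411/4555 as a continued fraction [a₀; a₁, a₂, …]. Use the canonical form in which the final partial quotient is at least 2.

328411 = 72·4555 + 451, so a_0 = 72
4555 = 10·451 + 45, so a_1 = 10
451 = 10·45 + 1, so a_2 = 10
45 = 45·1 + 0, so a_3 = 45

[72; 10, 10, 45]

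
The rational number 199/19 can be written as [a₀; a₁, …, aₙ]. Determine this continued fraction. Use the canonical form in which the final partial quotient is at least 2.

Run the Euclidean algorithm, recording each quotient:
199 = 10·19 + 9, so a_0 = 10
19 = 2·9 + 1, so a_1 = 2
9 = 9·1 + 0, so a_2 = 9

[10; 2, 9]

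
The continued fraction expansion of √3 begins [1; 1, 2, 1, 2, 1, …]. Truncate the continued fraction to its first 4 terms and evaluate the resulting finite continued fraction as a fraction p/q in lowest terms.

Work from the innermost term outward:
Start with 1.
2 + 1/(1/1) = 2 + 1/1 = 3/1
1 + 1/(3/1) = 1 + 1/3 = 4/3
1 + 1/(4/3) = 1 + 3/4 = 7/4

7/4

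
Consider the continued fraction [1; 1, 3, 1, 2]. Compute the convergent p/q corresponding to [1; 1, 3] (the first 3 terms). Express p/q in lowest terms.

Start with 3.
1 + 1/(3/1) = 1 + 1/3 = 4/3
1 + 1/(4/3) = 1 + 3/4 = 7/4

7/4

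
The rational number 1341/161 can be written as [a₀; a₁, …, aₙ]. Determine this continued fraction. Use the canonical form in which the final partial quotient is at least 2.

Run the Euclidean algorithm, recording each quotient:
1341 ÷ 161 → quotient 8, remainder 53
161 ÷ 53 → quotient 3, remainder 2
53 ÷ 2 → quotient 26, remainder 1
2 ÷ 1 → quotient 2, remainder 0

[8; 3, 26, 2]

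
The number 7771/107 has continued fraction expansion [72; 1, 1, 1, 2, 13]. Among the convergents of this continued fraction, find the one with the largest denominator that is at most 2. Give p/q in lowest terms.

145/2

List convergents until the denominator exceeds the bound:
a_0 = 72: 72/1  (≤ bound)
a_1 = 1: 73/1  (≤ bound)
a_2 = 1: 145/2  (≤ bound)
a_3 = 1: 218/3  (> 2, stop)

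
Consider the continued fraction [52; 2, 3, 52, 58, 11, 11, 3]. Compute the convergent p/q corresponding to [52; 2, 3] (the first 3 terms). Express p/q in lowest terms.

a_0 = 52: 52/1
a_1 = 2: 105/2
a_2 = 3: 367/7

367/7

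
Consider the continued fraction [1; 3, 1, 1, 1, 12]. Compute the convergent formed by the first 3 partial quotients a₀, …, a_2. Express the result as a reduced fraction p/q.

5/4

Compute successive convergents:
a_0 = 1: 1/1
a_1 = 3: 4/3
a_2 = 1: 5/4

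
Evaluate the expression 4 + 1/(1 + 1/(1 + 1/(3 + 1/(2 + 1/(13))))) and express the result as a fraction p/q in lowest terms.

981/215

Start with 13.
2 + 1/(13/1) = 2 + 1/13 = 27/13
3 + 1/(27/13) = 3 + 13/27 = 94/27
1 + 1/(94/27) = 1 + 27/94 = 121/94
1 + 1/(121/94) = 1 + 94/121 = 215/121
4 + 1/(215/121) = 4 + 121/215 = 981/215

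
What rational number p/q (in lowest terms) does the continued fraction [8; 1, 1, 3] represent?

60/7

Starting at the tail and folding back:
Start with 3.
1 + 1/(3/1) = 1 + 1/3 = 4/3
1 + 1/(4/3) = 1 + 3/4 = 7/4
8 + 1/(7/4) = 8 + 4/7 = 60/7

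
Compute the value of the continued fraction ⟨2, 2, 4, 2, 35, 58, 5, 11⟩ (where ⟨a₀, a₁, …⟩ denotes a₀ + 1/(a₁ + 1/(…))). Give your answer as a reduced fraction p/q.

a_0 = 2: 2/1
a_1 = 2: 5/2
a_2 = 4: 22/9
a_3 = 2: 49/20
a_4 = 35: 1737/709
a_5 = 58: 100795/41142
a_6 = 5: 505712/206419
a_7 = 11: 5663627/2311751

5663627/2311751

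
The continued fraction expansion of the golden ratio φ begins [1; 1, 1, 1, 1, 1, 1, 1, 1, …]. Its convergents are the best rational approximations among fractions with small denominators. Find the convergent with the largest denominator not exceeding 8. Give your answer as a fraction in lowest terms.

List convergents until the denominator exceeds the bound:
a_0 = 1: 1/1  (≤ bound)
a_1 = 1: 2/1  (≤ bound)
a_2 = 1: 3/2  (≤ bound)
a_3 = 1: 5/3  (≤ bound)
a_4 = 1: 8/5  (≤ bound)
a_5 = 1: 13/8  (≤ bound)
a_6 = 1: 21/13  (> 8, stop)

13/8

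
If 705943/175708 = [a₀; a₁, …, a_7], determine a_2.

705943 = 4·175708 + 3111, so a_0 = 4
175708 = 56·3111 + 1492, so a_1 = 56
3111 = 2·1492 + 127, so a_2 = 2

2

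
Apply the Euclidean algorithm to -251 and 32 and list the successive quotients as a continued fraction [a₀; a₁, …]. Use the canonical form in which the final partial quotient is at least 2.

[-8; 6, 2, 2]

-251 ÷ 32 → quotient -8, remainder 5
32 ÷ 5 → quotient 6, remainder 2
5 ÷ 2 → quotient 2, remainder 1
2 ÷ 1 → quotient 2, remainder 0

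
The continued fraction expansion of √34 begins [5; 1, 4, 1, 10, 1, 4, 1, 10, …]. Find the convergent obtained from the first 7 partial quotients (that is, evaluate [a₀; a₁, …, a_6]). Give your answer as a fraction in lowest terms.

2035/349

a_0 = 5: 5/1
a_1 = 1: 6/1
a_2 = 4: 29/5
a_3 = 1: 35/6
a_4 = 10: 379/65
a_5 = 1: 414/71
a_6 = 4: 2035/349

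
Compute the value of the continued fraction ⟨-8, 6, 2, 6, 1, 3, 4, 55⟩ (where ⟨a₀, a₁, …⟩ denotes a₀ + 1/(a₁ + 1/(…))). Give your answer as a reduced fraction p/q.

Start with 55.
4 + 1/(55/1) = 4 + 1/55 = 221/55
3 + 1/(221/55) = 3 + 55/221 = 718/221
1 + 1/(718/221) = 1 + 221/718 = 939/718
6 + 1/(939/718) = 6 + 718/939 = 6352/939
2 + 1/(6352/939) = 2 + 939/6352 = 13643/6352
6 + 1/(13643/6352) = 6 + 6352/13643 = 88210/13643
-8 + 1/(88210/13643) = -8 + 13643/88210 = -692037/88210

-692037/88210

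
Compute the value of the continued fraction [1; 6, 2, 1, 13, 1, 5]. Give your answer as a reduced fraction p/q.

Work from the innermost term outward:
Start with 5.
1 + 1/(5/1) = 1 + 1/5 = 6/5
13 + 1/(6/5) = 13 + 5/6 = 83/6
1 + 1/(83/6) = 1 + 6/83 = 89/83
2 + 1/(89/83) = 2 + 83/89 = 261/89
6 + 1/(261/89) = 6 + 89/261 = 1655/261
1 + 1/(1655/261) = 1 + 261/1655 = 1916/1655

1916/1655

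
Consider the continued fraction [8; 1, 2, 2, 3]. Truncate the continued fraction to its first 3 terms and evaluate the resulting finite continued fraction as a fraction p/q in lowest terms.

Start with 2.
1 + 1/(2/1) = 1 + 1/2 = 3/2
8 + 1/(3/2) = 8 + 2/3 = 26/3

26/3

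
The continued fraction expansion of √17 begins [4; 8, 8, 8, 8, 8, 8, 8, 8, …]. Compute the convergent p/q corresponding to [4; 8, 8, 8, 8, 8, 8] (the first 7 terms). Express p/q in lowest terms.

Compute successive convergents:
a_0 = 4: 4/1
a_1 = 8: 33/8
a_2 = 8: 268/65
a_3 = 8: 2177/528
a_4 = 8: 17684/4289
a_5 = 8: 143649/34840
a_6 = 8: 1166876/283009

1166876/283009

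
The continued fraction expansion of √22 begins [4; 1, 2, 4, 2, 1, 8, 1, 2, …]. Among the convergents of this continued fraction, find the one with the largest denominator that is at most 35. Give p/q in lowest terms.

136/29

a_0 = 4: 4/1  (≤ bound)
a_1 = 1: 5/1  (≤ bound)
a_2 = 2: 14/3  (≤ bound)
a_3 = 4: 61/13  (≤ bound)
a_4 = 2: 136/29  (≤ bound)
a_5 = 1: 197/42  (> 35, stop)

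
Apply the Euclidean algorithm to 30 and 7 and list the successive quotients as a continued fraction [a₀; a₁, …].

[4; 3, 2]

⌊30/7⌋ = 4, remainder 2
⌊7/2⌋ = 3, remainder 1
⌊2/1⌋ = 2, remainder 0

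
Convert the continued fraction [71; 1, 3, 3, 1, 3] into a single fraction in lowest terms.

Start with 3.
1 + 1/(3/1) = 1 + 1/3 = 4/3
3 + 1/(4/3) = 3 + 3/4 = 15/4
3 + 1/(15/4) = 3 + 4/15 = 49/15
1 + 1/(49/15) = 1 + 15/49 = 64/49
71 + 1/(64/49) = 71 + 49/64 = 4593/64

4593/64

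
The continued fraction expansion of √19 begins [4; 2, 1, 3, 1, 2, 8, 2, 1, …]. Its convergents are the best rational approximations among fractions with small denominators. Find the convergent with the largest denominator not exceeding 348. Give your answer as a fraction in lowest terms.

1421/326

List convergents until the denominator exceeds the bound:
a_0 = 4: 4/1  (≤ bound)
a_1 = 2: 9/2  (≤ bound)
a_2 = 1: 13/3  (≤ bound)
a_3 = 3: 48/11  (≤ bound)
a_4 = 1: 61/14  (≤ bound)
a_5 = 2: 170/39  (≤ bound)
a_6 = 8: 1421/326  (≤ bound)
a_7 = 2: 3012/691  (> 348, stop)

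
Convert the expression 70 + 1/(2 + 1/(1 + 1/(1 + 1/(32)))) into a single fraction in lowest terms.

11475/163

Start with 32.
1 + 1/(32/1) = 1 + 1/32 = 33/32
1 + 1/(33/32) = 1 + 32/33 = 65/33
2 + 1/(65/33) = 2 + 33/65 = 163/65
70 + 1/(163/65) = 70 + 65/163 = 11475/163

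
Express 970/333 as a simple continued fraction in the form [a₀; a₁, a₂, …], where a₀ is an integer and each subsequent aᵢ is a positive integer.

Run the Euclidean algorithm, recording each quotient:
970 ÷ 333 → quotient 2, remainder 304
333 ÷ 304 → quotient 1, remainder 29
304 ÷ 29 → quotient 10, remainder 14
29 ÷ 14 → quotient 2, remainder 1
14 ÷ 1 → quotient 14, remainder 0

[2; 1, 10, 2, 14]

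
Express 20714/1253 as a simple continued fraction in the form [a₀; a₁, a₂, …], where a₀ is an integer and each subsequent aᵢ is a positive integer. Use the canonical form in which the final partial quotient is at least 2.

[16; 1, 1, 7, 2, 3, 11]

20714 = 16·1253 + 666, so a_0 = 16
1253 = 1·666 + 587, so a_1 = 1
666 = 1·587 + 79, so a_2 = 1
587 = 7·79 + 34, so a_3 = 7
79 = 2·34 + 11, so a_4 = 2
34 = 3·11 + 1, so a_5 = 3
11 = 11·1 + 0, so a_6 = 11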